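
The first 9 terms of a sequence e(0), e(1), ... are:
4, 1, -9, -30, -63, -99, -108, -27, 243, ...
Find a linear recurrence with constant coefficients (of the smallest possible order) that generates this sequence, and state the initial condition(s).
Look for the lowest-order linear relation among consecutive terms.
Observation: e(n) - 3·e(n-1) - (-3)·e(n-2) = 0 holds for the shown terms, and no order-1 relation e(n) = α·e(n-1) + β fits.
Check at n=3: 3·-9 + (-3)·1 = -30. ✓

e(n) = 3e(n-1) - 3e(n-2), e(0) = 4, e(1) = 1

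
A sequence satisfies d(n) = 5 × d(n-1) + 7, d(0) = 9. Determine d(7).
Computing step by step:
d(0) = 9
d(1) = 5 × 9 + 7 = 52
d(2) = 5 × 52 + 7 = 267
d(3) = 5 × 267 + 7 = 1342
d(4) = 5 × 1342 + 7 = 6717
d(5) = 5 × 6717 + 7 = 33592
d(6) = 5 × 33592 + 7 = 167967
d(7) = 5 × 167967 + 7 = 839842

839842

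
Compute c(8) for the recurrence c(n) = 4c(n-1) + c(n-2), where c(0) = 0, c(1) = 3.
Computing the sequence terms:
0, 3, 12, 51, 216, 915, 3876, 16419, 69552

69552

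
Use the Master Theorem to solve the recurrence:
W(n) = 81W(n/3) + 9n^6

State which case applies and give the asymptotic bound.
Master Theorem template: W(n) = a·W(n/b) + f(n).
Here: a=81, b=3, f(n)=9n^6
Compute log_b(a) = log_3(81) = 4.
f(n) = 9n^6 = Ω(n^(4+ε)) with ε = 2, and the regularity condition holds (a·f(n/b) = (a/b^6)·f(n) with a/b^6 = 3^-2 < 1). Case 3: W(n) = Θ(f(n)) = Θ(n^6).

Case 3: W(n) = Θ(n^6)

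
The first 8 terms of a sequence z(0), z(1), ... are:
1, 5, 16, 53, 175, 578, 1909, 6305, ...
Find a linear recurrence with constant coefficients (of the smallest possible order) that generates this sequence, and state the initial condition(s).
Look for the lowest-order linear relation among consecutive terms.
Observation: z(n) - 3·z(n-1) - (1)·z(n-2) = 0 holds for the shown terms, and no order-1 relation z(n) = α·z(n-1) + β fits.
Check at n=3: 3·16 + (1)·5 = 53. ✓

z(n) = 3z(n-1) + z(n-2), z(0) = 1, z(1) = 5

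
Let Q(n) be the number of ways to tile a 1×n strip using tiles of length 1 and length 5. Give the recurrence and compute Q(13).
Condition on the last tile: it has length 1 (leaving a 1×(n-1) strip) or length 5 (leaving a 1×(n-5) strip), so Q(n) = Q(n-1) + Q(n-5) (order-5 linear recurrence).
For 0 ≤ i < 5 only unit tiles fit, so Q(i) = 1.
Iterating the recurrence: Q(5) = 2, Q(6) = 3, Q(7) = 4, Q(8) = 5, Q(9) = 6, Q(10) = 8, Q(11) = 11, Q(12) = 15, Q(13) = 20.

Q(n) = Q(n-1) + Q(n-5), with Q(i) = 1 for 0 ≤ i < 5; Q(13) = 20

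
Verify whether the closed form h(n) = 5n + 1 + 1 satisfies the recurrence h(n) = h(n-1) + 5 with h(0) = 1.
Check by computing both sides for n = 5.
From the recurrence with h(0) = 1:
  h(0) = 1, h(1) = 6, h(2) = 11, h(3) = 16, h(4) = 21, h(5) = 26
  so the recurrence gives h(5) = 26.
From the proposed closed form h(n) = 5n + 1 + 1:
  h(5) = 27.
The recurrence gives 26 but the closed form gives 27, so the closed form does not satisfy the recurrence.

No, the closed form is incorrect.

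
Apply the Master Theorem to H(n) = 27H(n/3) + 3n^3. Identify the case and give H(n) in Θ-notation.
Master Theorem template: H(n) = a·H(n/b) + f(n).
Here: a=27, b=3, f(n)=3n^3
Compute log_b(a) = log_3(27) = 3.
f(n) = 3n^3 = Θ(n^3). Case 2: H(n) = Θ(n^3 log n).

Case 2: H(n) = Θ(n^3 log n)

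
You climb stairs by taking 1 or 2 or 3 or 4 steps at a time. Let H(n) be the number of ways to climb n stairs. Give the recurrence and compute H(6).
Condition on the size of the last step (1 to 4): before it there were n-1, …, n-4 stairs climbed, and these cases are disjoint, so H(n) = H(n-1) + H(n-2) + H(n-3) + H(n-4) (order-4 linear recurrence).
Initial conditions by direct count (compositions of i into parts ≤ 4): H(1) = 1; H(2) = 2; H(3) = 4; H(4) = 8.
Iterating the recurrence: H(5) = 15, H(6) = 29.

H(n) = H(n-1) + H(n-2) + H(n-3) + H(n-4), H(1) = 1, H(2) = 2, H(3) = 4, H(4) = 8; H(6) = 29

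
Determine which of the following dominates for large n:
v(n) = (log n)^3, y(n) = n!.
Comparing growth rates:
Growth-rate hierarchy: log n ≺ any polynomial ≺ any exponential cⁿ (c>1) ≺ n! ≺ nⁿ.
factorial dominates polylogarithmic (log n)^3 asymptotically.

y(n) grows faster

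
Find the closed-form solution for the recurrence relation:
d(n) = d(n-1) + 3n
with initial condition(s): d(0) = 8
Recurrence: d(n) = d(n-1) + 3n, initial: d(0) = 8.
Telescoping: d(n) = d(0) + 3·Σᵢ₌₁ⁿ i = 8 + 3·n(n+1)/2.

d(n) = 3·n(n+1)/2 + 8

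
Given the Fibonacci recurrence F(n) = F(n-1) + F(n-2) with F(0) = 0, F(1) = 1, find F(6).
Computing the sequence terms:
0, 1, 1, 2, 3, 5, 8

8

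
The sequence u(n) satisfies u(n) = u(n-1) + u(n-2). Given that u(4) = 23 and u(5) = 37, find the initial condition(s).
Work backwards using u(k) = u(k+2) - u(k+1):
u(3) = u(5) - u(4) = 37 - 23 = 14
u(2) = u(4) - u(3) = 23 - 14 = 9
u(1) = u(3) - u(2) = 14 - 9 = 5
u(0) = u(2) - u(1) = 9 - 5 = 4

u(0) = 4, u(1) = 5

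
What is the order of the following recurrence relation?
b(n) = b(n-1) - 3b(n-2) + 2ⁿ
The order is the largest lag k for which b(n-k) appears. Here the deepest term is b(n-2) (the 2ⁿ term is non-homogeneous and does not affect the order), so the order is 2.

Order 2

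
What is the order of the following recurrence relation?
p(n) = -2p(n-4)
The order is the largest lag k for which p(n-k) appears. Here the deepest term is p(n-4), so the order is 4.

Order 4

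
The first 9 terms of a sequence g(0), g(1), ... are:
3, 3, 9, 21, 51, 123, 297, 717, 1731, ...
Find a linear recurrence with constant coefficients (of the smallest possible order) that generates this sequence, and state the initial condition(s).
Look for the lowest-order linear relation among consecutive terms.
Observation: g(n) - 2·g(n-1) - (1)·g(n-2) = 0 holds for the shown terms, and no order-1 relation g(n) = α·g(n-1) + β fits.
Check at n=3: 2·9 + (1)·3 = 21. ✓

g(n) = 2g(n-1) + g(n-2), g(0) = 3, g(1) = 3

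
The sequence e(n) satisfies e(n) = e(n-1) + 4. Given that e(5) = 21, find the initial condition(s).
e(5) = e(0) + 5·4, so e(0) = 21 - 20 = 1.

e(0) = 1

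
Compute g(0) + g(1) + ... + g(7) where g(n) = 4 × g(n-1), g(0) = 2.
Computing the sequence terms: 2, 8, 32, 128, 512, 2048, 8192, 32768
Adding these values together:

43690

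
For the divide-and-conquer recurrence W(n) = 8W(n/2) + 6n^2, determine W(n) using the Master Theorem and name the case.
Master Theorem template: W(n) = a·W(n/b) + f(n).
Here: a=8, b=2, f(n)=6n^2
Compute log_b(a) = log_2(8) = 3.
f(n) = 6n^2 = O(n^(3-ε)) with ε = 1. Case 1: W(n) = Θ(n^log_b(a)) = Θ(n^3).

Case 1: W(n) = Θ(n^3)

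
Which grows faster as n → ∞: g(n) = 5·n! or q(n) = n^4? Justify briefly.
Comparing growth rates:
Growth-rate hierarchy: log n ≺ any polynomial ≺ any exponential cⁿ (c>1) ≺ n! ≺ nⁿ.
factorial dominates polynomial degree 4 asymptotically.

g(n) grows faster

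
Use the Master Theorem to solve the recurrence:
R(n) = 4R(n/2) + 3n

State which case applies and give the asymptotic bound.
Master Theorem template: R(n) = a·R(n/b) + f(n).
Here: a=4, b=2, f(n)=3n
Compute log_b(a) = log_2(4) = 2.
f(n) = 3n = O(n^(2-ε)) with ε = 1. Case 1: R(n) = Θ(n^log_b(a)) = Θ(n^2).

Case 1: R(n) = Θ(n^2)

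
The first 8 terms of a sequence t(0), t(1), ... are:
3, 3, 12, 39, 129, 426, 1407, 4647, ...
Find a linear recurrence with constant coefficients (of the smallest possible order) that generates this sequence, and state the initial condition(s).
Look for the lowest-order linear relation among consecutive terms.
Observation: t(n) - 3·t(n-1) - (1)·t(n-2) = 0 holds for the shown terms, and no order-1 relation t(n) = α·t(n-1) + β fits.
Check at n=3: 3·12 + (1)·3 = 39. ✓

t(n) = 3t(n-1) + t(n-2), t(0) = 3, t(1) = 3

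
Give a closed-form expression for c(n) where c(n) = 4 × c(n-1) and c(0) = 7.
Recurrence: c(n) = 4 × c(n-1), initial: c(0) = 7.
Each term is 4 times the previous, so this is geometric with ratio 4. After n steps: c(n) = c(0)·4ⁿ = 7·4ⁿ.

c(n) = 7·4ⁿ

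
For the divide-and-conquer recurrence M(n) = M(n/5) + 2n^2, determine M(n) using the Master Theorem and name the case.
Master Theorem template: M(n) = a·M(n/b) + f(n).
Here: a=1, b=5, f(n)=2n^2
Compute log_b(a) = log_5(1) = 0.
f(n) = 2n^2 = Ω(n^(0+ε)) with ε = 2, and the regularity condition holds (a·f(n/b) = (a/b^2)·f(n) with a/b^2 = 5^-2 < 1). Case 3: M(n) = Θ(f(n)) = Θ(n^2).

Case 3: M(n) = Θ(n^2)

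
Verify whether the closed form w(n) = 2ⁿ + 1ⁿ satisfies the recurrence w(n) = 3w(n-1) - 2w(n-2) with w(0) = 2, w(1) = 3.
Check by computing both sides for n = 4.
From the recurrence with w(0) = 2, w(1) = 3:
  w(0) = 2, w(1) = 3, w(2) = 5, w(3) = 9, w(4) = 17
  so the recurrence gives w(4) = 17.
From the proposed closed form w(n) = 2ⁿ + 1ⁿ:
  w(4) = 17.
Both sides give 17 at n = 4, and the initial condition(s) match, so the closed form is consistent.

Yes, the closed form is correct.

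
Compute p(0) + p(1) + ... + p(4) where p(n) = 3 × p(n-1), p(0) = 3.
Computing the sequence terms: 3, 9, 27, 81, 243
Adding these values together:

363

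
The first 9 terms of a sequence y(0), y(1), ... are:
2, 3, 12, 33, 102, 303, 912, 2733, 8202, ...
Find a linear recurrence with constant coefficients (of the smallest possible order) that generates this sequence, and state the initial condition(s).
Look for the lowest-order linear relation among consecutive terms.
Observation: y(n) - 2·y(n-1) - (3)·y(n-2) = 0 holds for the shown terms, and no order-1 relation y(n) = α·y(n-1) + β fits.
Check at n=3: 2·12 + (3)·3 = 33. ✓

y(n) = 2y(n-1) + 3y(n-2), y(0) = 2, y(1) = 3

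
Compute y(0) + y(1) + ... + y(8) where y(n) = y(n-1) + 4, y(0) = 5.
Computing the sequence terms: 5, 9, 13, 17, 21, 25, 29, 33, 37
Adding these values together:

189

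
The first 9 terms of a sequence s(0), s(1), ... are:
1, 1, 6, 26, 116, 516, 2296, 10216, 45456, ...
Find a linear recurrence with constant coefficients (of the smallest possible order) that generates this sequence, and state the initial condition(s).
Look for the lowest-order linear relation among consecutive terms.
Observation: s(n) - 4·s(n-1) - (2)·s(n-2) = 0 holds for the shown terms, and no order-1 relation s(n) = α·s(n-1) + β fits.
Check at n=3: 4·6 + (2)·1 = 26. ✓

s(n) = 4s(n-1) + 2s(n-2), s(0) = 1, s(1) = 1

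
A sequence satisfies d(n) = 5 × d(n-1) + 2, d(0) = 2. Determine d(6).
Computing step by step:
d(0) = 2
d(1) = 5 × 2 + 2 = 12
d(2) = 5 × 12 + 2 = 62
d(3) = 5 × 62 + 2 = 312
d(4) = 5 × 312 + 2 = 1562
d(5) = 5 × 1562 + 2 = 7812
d(6) = 5 × 7812 + 2 = 39062

39062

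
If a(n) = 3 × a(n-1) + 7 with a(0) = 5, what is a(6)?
Computing step by step:
a(0) = 5
a(1) = 3 × 5 + 7 = 22
a(2) = 3 × 22 + 7 = 73
a(3) = 3 × 73 + 7 = 226
a(4) = 3 × 226 + 7 = 685
a(5) = 3 × 685 + 7 = 2062
a(6) = 3 × 2062 + 7 = 6193

6193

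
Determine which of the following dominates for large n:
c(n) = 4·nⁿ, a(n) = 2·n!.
Comparing growth rates:
Growth-rate hierarchy: log n ≺ any polynomial ≺ any exponential cⁿ (c>1) ≺ n! ≺ nⁿ.
super-exponential nⁿ dominates factorial asymptotically.

c(n) grows faster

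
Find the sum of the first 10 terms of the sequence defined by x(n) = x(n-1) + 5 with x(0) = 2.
Computing the sequence terms: 2, 7, 12, 17, 22, 27, 32, 37, 42, 47
Adding these values together:

245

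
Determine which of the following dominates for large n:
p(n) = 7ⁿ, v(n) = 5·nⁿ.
Comparing growth rates:
Growth-rate hierarchy: log n ≺ any polynomial ≺ any exponential cⁿ (c>1) ≺ n! ≺ nⁿ.
super-exponential nⁿ dominates exponential base 7 asymptotically.

v(n) grows faster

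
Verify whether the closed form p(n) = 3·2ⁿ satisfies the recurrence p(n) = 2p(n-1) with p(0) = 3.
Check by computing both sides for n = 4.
From the recurrence with p(0) = 3:
  p(0) = 3, p(1) = 6, p(2) = 12, p(3) = 24, p(4) = 48
  so the recurrence gives p(4) = 48.
From the proposed closed form p(n) = 3·2ⁿ:
  p(4) = 48.
Both sides give 48 at n = 4, and the initial condition(s) match, so the closed form is consistent.

Yes, the closed form is correct.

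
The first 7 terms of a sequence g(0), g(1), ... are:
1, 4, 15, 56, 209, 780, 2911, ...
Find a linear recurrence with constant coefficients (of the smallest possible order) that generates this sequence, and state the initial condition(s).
Look for the lowest-order linear relation among consecutive terms.
Observation: g(n) - 4·g(n-1) - (-1)·g(n-2) = 0 holds for the shown terms, and no order-1 relation g(n) = α·g(n-1) + β fits.
Check at n=3: 4·15 + (-1)·4 = 56. ✓

g(n) = 4g(n-1) - g(n-2), g(0) = 1, g(1) = 4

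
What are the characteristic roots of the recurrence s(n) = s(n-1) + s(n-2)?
Substitute s(n) = rⁿ and divide through by rⁿ⁻²: r² - r - 1 = 0
Discriminant: 1² + 4·1 = 5, not a perfect square, so by the quadratic formula r = (1 ± √5)/2.
General solution: s(n) = A·r₁ⁿ + B·r₂ⁿ where r₁,r₂ = (1 ± √5)/2

Characteristic: r² - r - 1 = 0, Roots: r = (1 ± √5)/2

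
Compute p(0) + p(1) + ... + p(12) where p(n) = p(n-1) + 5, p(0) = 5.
Computing the sequence terms: 5, 10, 15, 20, 25, 30, 35, 40, 45, 50, 55, 60, 65
Adding these values together:

455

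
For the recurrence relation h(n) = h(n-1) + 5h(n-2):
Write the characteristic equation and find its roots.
Substitute h(n) = rⁿ and divide through by rⁿ⁻²: r² - r - 5 = 0
Discriminant: 1² + 4·5 = 21, not a perfect square, so by the quadratic formula r = (1 ± √21)/2.
General solution: h(n) = A·r₁ⁿ + B·r₂ⁿ where r₁,r₂ = (1 ± √21)/2

Characteristic: r² - r - 5 = 0, Roots: r = (1 ± √21)/2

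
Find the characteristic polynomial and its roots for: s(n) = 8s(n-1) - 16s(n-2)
Substitute s(n) = rⁿ and divide through by rⁿ⁻²: r² - 8r + 16 = 0
Factor: (r - 4)² = 0, so r = 4 (double root).
General solution: s(n) = (A + Bn)·4ⁿ

Characteristic: r² - 8r + 16 = 0, Roots: r = 4 (double root)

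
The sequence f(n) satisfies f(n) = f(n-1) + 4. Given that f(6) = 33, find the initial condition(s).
f(6) = f(0) + 6·4, so f(0) = 33 - 24 = 9.

f(0) = 9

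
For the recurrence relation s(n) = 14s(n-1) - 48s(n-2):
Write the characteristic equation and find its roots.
Substitute s(n) = rⁿ and divide through by rⁿ⁻²: r² - 14r + 48 = 0
Factor: (r - 8)(r - 6) = 0, so r = 8, 6.
General solution: s(n) = A·8ⁿ + B·6ⁿ

Characteristic: r² - 14r + 48 = 0, Roots: r = 8, 6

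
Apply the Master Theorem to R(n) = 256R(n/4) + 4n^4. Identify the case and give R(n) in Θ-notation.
Master Theorem template: R(n) = a·R(n/b) + f(n).
Here: a=256, b=4, f(n)=4n^4
Compute log_b(a) = log_4(256) = 4.
f(n) = 4n^4 = Θ(n^4). Case 2: R(n) = Θ(n^4 log n).

Case 2: R(n) = Θ(n^4 log n)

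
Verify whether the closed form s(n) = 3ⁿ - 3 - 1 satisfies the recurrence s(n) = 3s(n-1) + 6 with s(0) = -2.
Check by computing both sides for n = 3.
From the recurrence with s(0) = -2:
  s(0) = -2, s(1) = 0, s(2) = 6, s(3) = 24
  so the recurrence gives s(3) = 24.
From the proposed closed form s(n) = 3ⁿ - 3 - 1:
  s(3) = 23.
The recurrence gives 24 but the closed form gives 23, so the closed form does not satisfy the recurrence.

No, the closed form is incorrect.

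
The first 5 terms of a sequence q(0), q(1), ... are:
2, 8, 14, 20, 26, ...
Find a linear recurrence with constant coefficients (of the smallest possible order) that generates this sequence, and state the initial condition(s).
Look for the lowest-order linear relation among consecutive terms.
Observation: consecutive differences are constant (= 6).
Check at n=2: 1·8 + 6 = 14. ✓

q(n) = q(n-1) + 6, q(0) = 2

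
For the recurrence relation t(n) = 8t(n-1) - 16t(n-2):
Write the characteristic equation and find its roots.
Substitute t(n) = rⁿ and divide through by rⁿ⁻²: r² - 8r + 16 = 0
Factor: (r - 4)² = 0, so r = 4 (double root).
General solution: t(n) = (A + Bn)·4ⁿ

Characteristic: r² - 8r + 16 = 0, Roots: r = 4 (double root)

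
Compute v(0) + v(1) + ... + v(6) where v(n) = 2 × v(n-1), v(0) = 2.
Computing the sequence terms: 2, 4, 8, 16, 32, 64, 128
Adding these values together:

254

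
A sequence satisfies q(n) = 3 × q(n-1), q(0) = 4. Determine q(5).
Computing step by step:
q(0) = 4
q(1) = 3 × 4 = 12
q(2) = 3 × 12 = 36
q(3) = 3 × 36 = 108
q(4) = 3 × 108 = 324
q(5) = 3 × 324 = 972

972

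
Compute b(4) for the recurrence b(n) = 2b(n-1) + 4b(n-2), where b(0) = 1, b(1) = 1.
Computing the sequence terms:
1, 1, 6, 16, 56

56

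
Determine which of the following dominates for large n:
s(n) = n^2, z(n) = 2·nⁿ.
Comparing growth rates:
Growth-rate hierarchy: log n ≺ any polynomial ≺ any exponential cⁿ (c>1) ≺ n! ≺ nⁿ.
super-exponential nⁿ dominates polynomial degree 2 asymptotically.

z(n) grows faster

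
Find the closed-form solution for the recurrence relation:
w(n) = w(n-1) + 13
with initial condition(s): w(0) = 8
Recurrence: w(n) = w(n-1) + 13, initial: w(0) = 8.
Each step adds 13, so w(n) = w(0) + 13n = 13n + 8.

w(n) = 13n + 8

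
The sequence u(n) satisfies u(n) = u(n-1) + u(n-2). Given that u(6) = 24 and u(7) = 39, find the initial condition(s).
Work backwards using u(k) = u(k+2) - u(k+1):
u(5) = u(7) - u(6) = 39 - 24 = 15
u(4) = u(6) - u(5) = 24 - 15 = 9
u(3) = u(5) - u(4) = 15 - 9 = 6
u(2) = u(4) - u(3) = 9 - 6 = 3
u(1) = u(3) - u(2) = 6 - 3 = 3
u(0) = u(2) - u(1) = 3 - 3 = 0

u(0) = 0, u(1) = 3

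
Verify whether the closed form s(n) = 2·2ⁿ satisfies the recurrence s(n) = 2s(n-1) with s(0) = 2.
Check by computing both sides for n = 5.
From the recurrence with s(0) = 2:
  s(0) = 2, s(1) = 4, s(2) = 8, s(3) = 16, s(4) = 32, s(5) = 64
  so the recurrence gives s(5) = 64.
From the proposed closed form s(n) = 2·2ⁿ:
  s(5) = 64.
Both sides give 64 at n = 5, and the initial condition(s) match, so the closed form is consistent.

Yes, the closed form is correct.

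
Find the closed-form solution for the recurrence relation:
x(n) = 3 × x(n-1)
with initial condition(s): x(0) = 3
Recurrence: x(n) = 3 × x(n-1), initial: x(0) = 3.
Each term is 3 times the previous, so this is geometric with ratio 3. After n steps: x(n) = x(0)·3ⁿ = 3·3ⁿ.

x(n) = 3·3ⁿ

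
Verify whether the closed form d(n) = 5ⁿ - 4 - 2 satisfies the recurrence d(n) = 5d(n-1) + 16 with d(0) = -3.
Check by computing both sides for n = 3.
From the recurrence with d(0) = -3:
  d(0) = -3, d(1) = 1, d(2) = 21, d(3) = 121
  so the recurrence gives d(3) = 121.
From the proposed closed form d(n) = 5ⁿ - 4 - 2:
  d(3) = 119.
The recurrence gives 121 but the closed form gives 119, so the closed form does not satisfy the recurrence.

No, the closed form is incorrect.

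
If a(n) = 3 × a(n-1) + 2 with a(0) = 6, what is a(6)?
Computing step by step:
a(0) = 6
a(1) = 3 × 6 + 2 = 20
a(2) = 3 × 20 + 2 = 62
a(3) = 3 × 62 + 2 = 188
a(4) = 3 × 188 + 2 = 566
a(5) = 3 × 566 + 2 = 1700
a(6) = 3 × 1700 + 2 = 5102

5102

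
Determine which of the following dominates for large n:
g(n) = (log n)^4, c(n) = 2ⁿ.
Comparing growth rates:
Growth-rate hierarchy: log n ≺ any polynomial ≺ any exponential cⁿ (c>1) ≺ n! ≺ nⁿ.
exponential base 2 dominates polylogarithmic (log n)^4 asymptotically.

c(n) grows faster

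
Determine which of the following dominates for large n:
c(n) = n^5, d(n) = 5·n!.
Comparing growth rates:
Growth-rate hierarchy: log n ≺ any polynomial ≺ any exponential cⁿ (c>1) ≺ n! ≺ nⁿ.
factorial dominates polynomial degree 5 asymptotically.

d(n) grows faster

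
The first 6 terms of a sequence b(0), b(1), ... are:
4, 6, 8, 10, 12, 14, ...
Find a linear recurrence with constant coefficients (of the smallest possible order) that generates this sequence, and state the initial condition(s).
Look for the lowest-order linear relation among consecutive terms.
Observation: consecutive differences are constant (= 2).
Check at n=2: 1·6 + 2 = 8. ✓

b(n) = b(n-1) + 2, b(0) = 4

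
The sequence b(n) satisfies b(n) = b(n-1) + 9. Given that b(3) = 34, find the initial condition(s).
b(3) = b(0) + 3·9, so b(0) = 34 - 27 = 7.

b(0) = 7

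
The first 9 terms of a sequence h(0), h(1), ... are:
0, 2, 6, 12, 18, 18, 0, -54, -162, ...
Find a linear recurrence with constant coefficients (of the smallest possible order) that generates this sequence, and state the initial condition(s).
Look for the lowest-order linear relation among consecutive terms.
Observation: h(n) - 3·h(n-1) - (-3)·h(n-2) = 0 holds for the shown terms, and no order-1 relation h(n) = α·h(n-1) + β fits.
Check at n=3: 3·6 + (-3)·2 = 12. ✓

h(n) = 3h(n-1) - 3h(n-2), h(0) = 0, h(1) = 2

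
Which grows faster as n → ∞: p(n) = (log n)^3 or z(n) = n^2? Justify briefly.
Comparing growth rates:
Growth-rate hierarchy: log n ≺ any polynomial ≺ any exponential cⁿ (c>1) ≺ n! ≺ nⁿ.
polynomial degree 2 dominates polylogarithmic (log n)^3 asymptotically.

z(n) grows faster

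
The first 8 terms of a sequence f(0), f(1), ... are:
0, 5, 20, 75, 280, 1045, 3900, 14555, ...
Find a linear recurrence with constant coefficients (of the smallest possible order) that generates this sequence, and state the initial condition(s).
Look for the lowest-order linear relation among consecutive terms.
Observation: f(n) - 4·f(n-1) - (-1)·f(n-2) = 0 holds for the shown terms, and no order-1 relation f(n) = α·f(n-1) + β fits.
Check at n=3: 4·20 + (-1)·5 = 75. ✓

f(n) = 4f(n-1) - f(n-2), f(0) = 0, f(1) = 5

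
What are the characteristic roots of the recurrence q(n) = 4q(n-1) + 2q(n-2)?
Substitute q(n) = rⁿ and divide through by rⁿ⁻²: r² - 4r - 2 = 0
Discriminant: 4² + 4·2 = 24, not a perfect square, so by the quadratic formula r = (4 ± √24)/2.
General solution: q(n) = A·r₁ⁿ + B·r₂ⁿ where r₁,r₂ = (4 ± √24)/2

Characteristic: r² - 4r - 2 = 0, Roots: r = (4 ± √24)/2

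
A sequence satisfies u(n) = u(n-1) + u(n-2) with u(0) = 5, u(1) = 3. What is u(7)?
Computing the sequence terms:
5, 3, 8, 11, 19, 30, 49, 79

79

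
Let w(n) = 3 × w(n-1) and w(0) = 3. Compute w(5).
Computing step by step:
w(0) = 3
w(1) = 3 × 3 = 9
w(2) = 3 × 9 = 27
w(3) = 3 × 27 = 81
w(4) = 3 × 81 = 243
w(5) = 3 × 243 = 729

729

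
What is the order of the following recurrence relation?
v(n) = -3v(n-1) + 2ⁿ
The order is the largest lag k for which v(n-k) appears. Here the deepest term is v(n-1) (the 2ⁿ term is non-homogeneous and does not affect the order), so the order is 1.

Order 1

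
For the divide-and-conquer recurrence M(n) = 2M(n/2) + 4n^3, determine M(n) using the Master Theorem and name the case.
Master Theorem template: M(n) = a·M(n/b) + f(n).
Here: a=2, b=2, f(n)=4n^3
Compute log_b(a) = log_2(2) = 1.
f(n) = 4n^3 = Ω(n^(1+ε)) with ε = 2, and the regularity condition holds (a·f(n/b) = (a/b^3)·f(n) with a/b^3 = 2^-2 < 1). Case 3: M(n) = Θ(f(n)) = Θ(n^3).

Case 3: M(n) = Θ(n^3)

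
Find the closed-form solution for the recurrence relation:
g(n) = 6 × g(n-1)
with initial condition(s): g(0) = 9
Recurrence: g(n) = 6 × g(n-1), initial: g(0) = 9.
Each term is 6 times the previous, so this is geometric with ratio 6. After n steps: g(n) = g(0)·6ⁿ = 9·6ⁿ.

g(n) = 9·6ⁿ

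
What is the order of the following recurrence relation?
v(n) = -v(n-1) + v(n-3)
The order is the largest lag k for which v(n-k) appears. Here the deepest term is v(n-3), so the order is 3.

Order 3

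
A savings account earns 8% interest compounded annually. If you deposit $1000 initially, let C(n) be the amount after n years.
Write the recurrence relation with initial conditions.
Each year the balance grows by 8%, i.e. is multiplied by 1 + 8/100 = 1.08, so C(n) = 1.08 × C(n-1). The initial deposit gives C(0) = 1000.
Unrolling gives the closed form C(n) = 1000 × (1.08)ⁿ.

C(n) = 1.08 × C(n-1), C(0) = 1000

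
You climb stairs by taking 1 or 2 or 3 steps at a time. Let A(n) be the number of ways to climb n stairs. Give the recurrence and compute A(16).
Condition on the size of the last step (1 to 3): before it there were n-1, …, n-3 stairs climbed, and these cases are disjoint, so A(n) = A(n-1) + A(n-2) + A(n-3) (order-3 linear recurrence).
Initial conditions by direct count (compositions of i into parts ≤ 3): A(1) = 1; A(2) = 2; A(3) = 4.
Iterating the recurrence: A(4) = 7, A(5) = 13, A(6) = 24, A(7) = 44, A(8) = 81, A(9) = 149, A(10) = 274, A(11) = 504, A(12) = 927, A(13) = 1705, A(14) = 3136, A(15) = 5768, A(16) = 10609.

A(n) = A(n-1) + A(n-2) + A(n-3), A(1) = 1, A(2) = 2, A(3) = 4; A(16) = 10609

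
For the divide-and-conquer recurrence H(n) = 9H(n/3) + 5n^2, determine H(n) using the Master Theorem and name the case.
Master Theorem template: H(n) = a·H(n/b) + f(n).
Here: a=9, b=3, f(n)=5n^2
Compute log_b(a) = log_3(9) = 2.
f(n) = 5n^2 = Θ(n^2). Case 2: H(n) = Θ(n^2 log n).

Case 2: H(n) = Θ(n^2 log n)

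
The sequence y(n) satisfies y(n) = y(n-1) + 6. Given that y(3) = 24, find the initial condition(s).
y(3) = y(0) + 3·6, so y(0) = 24 - 18 = 6.

y(0) = 6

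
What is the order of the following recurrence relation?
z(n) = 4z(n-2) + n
The order is the largest lag k for which z(n-k) appears. Here the deepest term is z(n-2) (the n term is non-homogeneous and does not affect the order), so the order is 2.

Order 2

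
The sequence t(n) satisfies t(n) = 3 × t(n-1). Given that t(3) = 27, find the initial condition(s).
In general t(n) = 3ⁿ · t(0). At n = 3: t(0) = t(3) / 3^3 = 27 / 27 = 1.

t(0) = 1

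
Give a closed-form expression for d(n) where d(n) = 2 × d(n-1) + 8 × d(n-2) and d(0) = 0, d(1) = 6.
Recurrence: d(n) = 2 × d(n-1) + 8 × d(n-2), initial: d(0) = 0, d(1) = 6.
Characteristic equation: r² - 2r - 8 = 0, which factors as (r - 4)(r + 2) = 0, so r = 4, -2. General solution d(n) = A·4ⁿ + B·(-2)ⁿ. From d(0) = 0: A + B = 0. From d(1) = 6: 4A - 2B = 6. Solving gives A = 1, B = -1.

d(n) = 4ⁿ - (-2)ⁿ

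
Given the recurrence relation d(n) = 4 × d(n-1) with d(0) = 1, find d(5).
Computing step by step:
d(0) = 1
d(1) = 4 × 1 = 4
d(2) = 4 × 4 = 16
d(3) = 4 × 16 = 64
d(4) = 4 × 64 = 256
d(5) = 4 × 256 = 1024

1024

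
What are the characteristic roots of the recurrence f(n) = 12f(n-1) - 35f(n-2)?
Substitute f(n) = rⁿ and divide through by rⁿ⁻²: r² - 12r + 35 = 0
Factor: (r - 5)(r - 7) = 0, so r = 5, 7.
General solution: f(n) = A·5ⁿ + B·7ⁿ

Characteristic: r² - 12r + 35 = 0, Roots: r = 5, 7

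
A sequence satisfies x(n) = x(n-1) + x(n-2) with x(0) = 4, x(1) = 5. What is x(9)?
Computing the sequence terms:
4, 5, 9, 14, 23, 37, 60, 97, 157, 254

254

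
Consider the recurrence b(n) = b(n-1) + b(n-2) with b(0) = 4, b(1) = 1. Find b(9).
Computing the sequence terms:
4, 1, 5, 6, 11, 17, 28, 45, 73, 118

118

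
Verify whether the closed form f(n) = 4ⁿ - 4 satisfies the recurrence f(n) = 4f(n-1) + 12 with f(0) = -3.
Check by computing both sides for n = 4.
From the recurrence with f(0) = -3:
  f(0) = -3, f(1) = 0, f(2) = 12, f(3) = 60, f(4) = 252
  so the recurrence gives f(4) = 252.
From the proposed closed form f(n) = 4ⁿ - 4:
  f(4) = 252.
Both sides give 252 at n = 4, and the initial condition(s) match, so the closed form is consistent.

Yes, the closed form is correct.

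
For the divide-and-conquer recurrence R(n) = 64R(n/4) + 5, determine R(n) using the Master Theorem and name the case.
Master Theorem template: R(n) = a·R(n/b) + f(n).
Here: a=64, b=4, f(n)=5
Compute log_b(a) = log_4(64) = 3.
f(n) = 5 = O(n^(3-ε)) with ε = 3. Case 1: R(n) = Θ(n^log_b(a)) = Θ(n^3).

Case 1: R(n) = Θ(n^3)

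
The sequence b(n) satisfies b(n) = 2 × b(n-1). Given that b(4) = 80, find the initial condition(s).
In general b(n) = 2ⁿ · b(0). At n = 4: b(0) = b(4) / 2^4 = 80 / 16 = 5.

b(0) = 5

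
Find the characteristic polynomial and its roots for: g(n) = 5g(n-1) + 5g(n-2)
Substitute g(n) = rⁿ and divide through by rⁿ⁻²: r² - 5r - 5 = 0
Discriminant: 5² + 4·5 = 45, not a perfect square, so by the quadratic formula r = (5 ± √45)/2.
General solution: g(n) = A·r₁ⁿ + B·r₂ⁿ where r₁,r₂ = (5 ± √45)/2

Characteristic: r² - 5r - 5 = 0, Roots: r = (5 ± √45)/2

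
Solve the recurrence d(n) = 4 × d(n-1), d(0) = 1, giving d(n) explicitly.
Recurrence: d(n) = 4 × d(n-1), initial: d(0) = 1.
Each term is 4 times the previous, so this is geometric with ratio 4. After n steps: d(n) = d(0)·4ⁿ = 4ⁿ.

d(n) = 4ⁿ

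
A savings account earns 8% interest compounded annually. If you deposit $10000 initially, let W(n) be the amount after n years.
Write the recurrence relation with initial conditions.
Each year the balance grows by 8%, i.e. is multiplied by 1 + 8/100 = 1.08, so W(n) = 1.08 × W(n-1). The initial deposit gives W(0) = 10000.
Unrolling gives the closed form W(n) = 10000 × (1.08)ⁿ.

W(n) = 1.08 × W(n-1), W(0) = 10000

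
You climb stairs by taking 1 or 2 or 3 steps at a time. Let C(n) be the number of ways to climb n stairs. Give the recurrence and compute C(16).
Condition on the size of the last step (1 to 3): before it there were n-1, …, n-3 stairs climbed, and these cases are disjoint, so C(n) = C(n-1) + C(n-2) + C(n-3) (order-3 linear recurrence).
Initial conditions by direct count (compositions of i into parts ≤ 3): C(1) = 1; C(2) = 2; C(3) = 4.
Iterating the recurrence: C(4) = 7, C(5) = 13, C(6) = 24, C(7) = 44, C(8) = 81, C(9) = 149, C(10) = 274, C(11) = 504, C(12) = 927, C(13) = 1705, C(14) = 3136, C(15) = 5768, C(16) = 10609.

C(n) = C(n-1) + C(n-2) + C(n-3), C(1) = 1, C(2) = 2, C(3) = 4; C(16) = 10609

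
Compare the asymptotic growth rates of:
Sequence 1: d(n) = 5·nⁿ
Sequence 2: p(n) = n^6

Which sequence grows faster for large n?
Comparing growth rates:
Growth-rate hierarchy: log n ≺ any polynomial ≺ any exponential cⁿ (c>1) ≺ n! ≺ nⁿ.
super-exponential nⁿ dominates polynomial degree 6 asymptotically.

d(n) grows faster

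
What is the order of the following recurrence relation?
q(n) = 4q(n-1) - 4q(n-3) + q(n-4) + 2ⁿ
The order is the largest lag k for which q(n-k) appears. Here the deepest term is q(n-4) (the 2ⁿ term is non-homogeneous and does not affect the order), so the order is 4.

Order 4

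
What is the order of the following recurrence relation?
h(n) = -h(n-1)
The order is the largest lag k for which h(n-k) appears. Here the deepest term is h(n-1), so the order is 1.

Order 1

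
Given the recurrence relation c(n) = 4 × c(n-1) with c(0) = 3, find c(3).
Computing step by step:
c(0) = 3
c(1) = 4 × 3 = 12
c(2) = 4 × 12 = 48
c(3) = 4 × 48 = 192

192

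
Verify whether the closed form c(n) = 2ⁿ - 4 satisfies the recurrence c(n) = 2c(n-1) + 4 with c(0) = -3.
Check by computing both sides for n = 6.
From the recurrence with c(0) = -3:
  c(0) = -3, c(1) = -2, c(2) = 0, c(3) = 4, c(4) = 12, c(5) = 28, c(6) = 60
  so the recurrence gives c(6) = 60.
From the proposed closed form c(n) = 2ⁿ - 4:
  c(6) = 60.
Both sides give 60 at n = 6, and the initial condition(s) match, so the closed form is consistent.

Yes, the closed form is correct.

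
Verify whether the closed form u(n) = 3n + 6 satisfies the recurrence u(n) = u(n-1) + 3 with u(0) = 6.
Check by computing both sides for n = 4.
From the recurrence with u(0) = 6:
  u(0) = 6, u(1) = 9, u(2) = 12, u(3) = 15, u(4) = 18
  so the recurrence gives u(4) = 18.
From the proposed closed form u(n) = 3n + 6:
  u(4) = 18.
Both sides give 18 at n = 4, and the initial condition(s) match, so the closed form is consistent.

Yes, the closed form is correct.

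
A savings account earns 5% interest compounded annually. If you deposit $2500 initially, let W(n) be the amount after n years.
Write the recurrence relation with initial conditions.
Each year the balance grows by 5%, i.e. is multiplied by 1 + 5/100 = 1.05, so W(n) = 1.05 × W(n-1). The initial deposit gives W(0) = 2500.
Unrolling gives the closed form W(n) = 2500 × (1.05)ⁿ.

W(n) = 1.05 × W(n-1), W(0) = 2500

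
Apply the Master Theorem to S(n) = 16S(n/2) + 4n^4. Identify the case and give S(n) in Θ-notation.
Master Theorem template: S(n) = a·S(n/b) + f(n).
Here: a=16, b=2, f(n)=4n^4
Compute log_b(a) = log_2(16) = 4.
f(n) = 4n^4 = Θ(n^4). Case 2: S(n) = Θ(n^4 log n).

Case 2: S(n) = Θ(n^4 log n)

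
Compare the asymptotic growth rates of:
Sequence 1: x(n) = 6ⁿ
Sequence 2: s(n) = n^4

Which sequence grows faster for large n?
Comparing growth rates:
Growth-rate hierarchy: log n ≺ any polynomial ≺ any exponential cⁿ (c>1) ≺ n! ≺ nⁿ.
exponential base 6 dominates polynomial degree 4 asymptotically.

x(n) grows faster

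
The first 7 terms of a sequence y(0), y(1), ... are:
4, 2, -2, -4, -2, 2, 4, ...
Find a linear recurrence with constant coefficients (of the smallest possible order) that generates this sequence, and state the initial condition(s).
Look for the lowest-order linear relation among consecutive terms.
Observation: y(n) - 1·y(n-1) - (-1)·y(n-2) = 0 holds for the shown terms, and no order-1 relation y(n) = α·y(n-1) + β fits.
Check at n=3: 1·-2 + (-1)·2 = -4. ✓

y(n) = y(n-1) - y(n-2), y(0) = 4, y(1) = 2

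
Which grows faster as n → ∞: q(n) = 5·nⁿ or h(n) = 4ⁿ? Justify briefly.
Comparing growth rates:
Growth-rate hierarchy: log n ≺ any polynomial ≺ any exponential cⁿ (c>1) ≺ n! ≺ nⁿ.
super-exponential nⁿ dominates exponential base 4 asymptotically.

q(n) grows faster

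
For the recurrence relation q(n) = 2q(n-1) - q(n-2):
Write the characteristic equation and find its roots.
Substitute q(n) = rⁿ and divide through by rⁿ⁻²: r² - 2r + 1 = 0
Factor: (r - 1)² = 0, so r = 1 (double root).
General solution: q(n) = (A + Bn)·1ⁿ

Characteristic: r² - 2r + 1 = 0, Roots: r = 1 (double root)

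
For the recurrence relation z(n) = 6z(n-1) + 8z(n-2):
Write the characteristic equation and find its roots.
Substitute z(n) = rⁿ and divide through by rⁿ⁻²: r² - 6r - 8 = 0
Discriminant: 6² + 4·8 = 68, not a perfect square, so by the quadratic formula r = (6 ± √68)/2.
General solution: z(n) = A·r₁ⁿ + B·r₂ⁿ where r₁,r₂ = (6 ± √68)/2

Characteristic: r² - 6r - 8 = 0, Roots: r = (6 ± √68)/2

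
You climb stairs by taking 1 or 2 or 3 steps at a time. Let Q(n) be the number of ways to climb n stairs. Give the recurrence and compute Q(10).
Condition on the size of the last step (1 to 3): before it there were n-1, …, n-3 stairs climbed, and these cases are disjoint, so Q(n) = Q(n-1) + Q(n-2) + Q(n-3) (order-3 linear recurrence).
Initial conditions by direct count (compositions of i into parts ≤ 3): Q(1) = 1; Q(2) = 2; Q(3) = 4.
Iterating the recurrence: Q(4) = 7, Q(5) = 13, Q(6) = 24, Q(7) = 44, Q(8) = 81, Q(9) = 149, Q(10) = 274.

Q(n) = Q(n-1) + Q(n-2) + Q(n-3), Q(1) = 1, Q(2) = 2, Q(3) = 4; Q(10) = 274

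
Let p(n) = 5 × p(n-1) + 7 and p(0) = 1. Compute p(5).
Computing step by step:
p(0) = 1
p(1) = 5 × 1 + 7 = 12
p(2) = 5 × 12 + 7 = 67
p(3) = 5 × 67 + 7 = 342
p(4) = 5 × 342 + 7 = 1717
p(5) = 5 × 1717 + 7 = 8592

8592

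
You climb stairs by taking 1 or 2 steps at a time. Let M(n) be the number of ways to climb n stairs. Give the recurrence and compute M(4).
Condition on the size of the last step (1 to 2): before it there were n-1, …, n-2 stairs climbed, and these cases are disjoint, so M(n) = M(n-1) + M(n-2) (Fibonacci-type sequence).
Initial conditions by direct count (compositions of i into parts ≤ 2): M(1) = 1; M(2) = 2.
Iterating the recurrence: M(3) = 3, M(4) = 5.

M(n) = M(n-1) + M(n-2), M(1) = 1, M(2) = 2; M(4) = 5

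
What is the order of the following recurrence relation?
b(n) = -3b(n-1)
The order is the largest lag k for which b(n-k) appears. Here the deepest term is b(n-1), so the order is 1.

Order 1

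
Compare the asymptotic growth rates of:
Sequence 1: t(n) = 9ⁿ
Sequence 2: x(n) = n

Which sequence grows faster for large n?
Comparing growth rates:
Growth-rate hierarchy: log n ≺ any polynomial ≺ any exponential cⁿ (c>1) ≺ n! ≺ nⁿ.
exponential base 9 dominates polynomial degree 1 asymptotically.

t(n) grows faster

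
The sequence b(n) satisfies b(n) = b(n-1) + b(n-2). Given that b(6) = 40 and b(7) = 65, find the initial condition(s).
Work backwards using b(k) = b(k+2) - b(k+1):
b(5) = b(7) - b(6) = 65 - 40 = 25
b(4) = b(6) - b(5) = 40 - 25 = 15
b(3) = b(5) - b(4) = 25 - 15 = 10
b(2) = b(4) - b(3) = 15 - 10 = 5
b(1) = b(3) - b(2) = 10 - 5 = 5
b(0) = b(2) - b(1) = 5 - 5 = 0

b(0) = 0, b(1) = 5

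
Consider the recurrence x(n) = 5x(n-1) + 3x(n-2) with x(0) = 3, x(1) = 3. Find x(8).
Computing the sequence terms:
3, 3, 24, 129, 717, 3972, 22011, 121971, 675888

675888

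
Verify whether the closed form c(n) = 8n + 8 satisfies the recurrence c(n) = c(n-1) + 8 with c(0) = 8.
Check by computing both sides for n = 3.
From the recurrence with c(0) = 8:
  c(0) = 8, c(1) = 16, c(2) = 24, c(3) = 32
  so the recurrence gives c(3) = 32.
From the proposed closed form c(n) = 8n + 8:
  c(3) = 32.
Both sides give 32 at n = 3, and the initial condition(s) match, so the closed form is consistent.

Yes, the closed form is correct.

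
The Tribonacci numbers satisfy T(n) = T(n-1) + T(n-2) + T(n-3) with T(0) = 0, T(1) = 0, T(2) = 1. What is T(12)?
Computing the sequence terms:
0, 0, 1, 1, 2, 4, 7, 13, 24, 44, 81, 149, 274

274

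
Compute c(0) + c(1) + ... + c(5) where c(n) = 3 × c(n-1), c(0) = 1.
Computing the sequence terms: 1, 3, 9, 27, 81, 243
Adding these values together:

364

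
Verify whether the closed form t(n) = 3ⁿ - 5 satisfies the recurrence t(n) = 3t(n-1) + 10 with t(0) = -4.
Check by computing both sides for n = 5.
From the recurrence with t(0) = -4:
  t(0) = -4, t(1) = -2, t(2) = 4, t(3) = 22, t(4) = 76, t(5) = 238
  so the recurrence gives t(5) = 238.
From the proposed closed form t(n) = 3ⁿ - 5:
  t(5) = 238.
Both sides give 238 at n = 5, and the initial condition(s) match, so the closed form is consistent.

Yes, the closed form is correct.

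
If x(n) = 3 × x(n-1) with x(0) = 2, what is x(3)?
Computing step by step:
x(0) = 2
x(1) = 3 × 2 = 6
x(2) = 3 × 6 = 18
x(3) = 3 × 18 = 54

54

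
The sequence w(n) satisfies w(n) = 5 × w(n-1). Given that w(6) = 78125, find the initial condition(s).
In general w(n) = 5ⁿ · w(0). At n = 6: w(0) = w(6) / 5^6 = 78125 / 15625 = 5.

w(0) = 5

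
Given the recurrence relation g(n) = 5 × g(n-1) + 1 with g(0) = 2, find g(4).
Computing step by step:
g(0) = 2
g(1) = 5 × 2 + 1 = 11
g(2) = 5 × 11 + 1 = 56
g(3) = 5 × 56 + 1 = 281
g(4) = 5 × 281 + 1 = 1406

1406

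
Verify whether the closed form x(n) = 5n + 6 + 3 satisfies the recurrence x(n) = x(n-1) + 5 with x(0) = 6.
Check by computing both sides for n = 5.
From the recurrence with x(0) = 6:
  x(0) = 6, x(1) = 11, x(2) = 16, x(3) = 21, x(4) = 26, x(5) = 31
  so the recurrence gives x(5) = 31.
From the proposed closed form x(n) = 5n + 6 + 3:
  x(5) = 34.
The recurrence gives 31 but the closed form gives 34, so the closed form does not satisfy the recurrence.

No, the closed form is incorrect.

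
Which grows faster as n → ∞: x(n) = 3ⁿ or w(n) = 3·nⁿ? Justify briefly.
Comparing growth rates:
Growth-rate hierarchy: log n ≺ any polynomial ≺ any exponential cⁿ (c>1) ≺ n! ≺ nⁿ.
super-exponential nⁿ dominates exponential base 3 asymptotically.

w(n) grows faster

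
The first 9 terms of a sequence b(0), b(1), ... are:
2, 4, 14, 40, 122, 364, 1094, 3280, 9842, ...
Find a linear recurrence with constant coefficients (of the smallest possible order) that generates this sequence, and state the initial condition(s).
Look for the lowest-order linear relation among consecutive terms.
Observation: b(n) - 2·b(n-1) - (3)·b(n-2) = 0 holds for the shown terms, and no order-1 relation b(n) = α·b(n-1) + β fits.
Check at n=3: 2·14 + (3)·4 = 40. ✓

b(n) = 2b(n-1) + 3b(n-2), b(0) = 2, b(1) = 4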